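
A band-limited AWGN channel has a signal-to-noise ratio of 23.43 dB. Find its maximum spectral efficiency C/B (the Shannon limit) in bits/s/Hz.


SNR_linear = 10^(23.43/10) = 220.2926; C/B = log2(1 + SNR_linear) = log2(1 + 220.2926) = 7.7898

7.7898 bits/s/Hz


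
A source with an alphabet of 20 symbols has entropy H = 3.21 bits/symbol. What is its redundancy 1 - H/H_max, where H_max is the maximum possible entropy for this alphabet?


H_max = log2(K) = log2(20) = 4.3219 bits/symbol. Redundancy = 1 - H/H_max = 1 - 3.21/4.3219 = 1 - 0.7427 = 0.2573

0.2573


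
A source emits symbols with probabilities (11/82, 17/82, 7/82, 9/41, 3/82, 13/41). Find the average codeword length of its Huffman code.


Huffman construction (repeatedly merge the two least-probable nodes; each merge adds 1 bit to every symbol beneath it): 3/82 + 7/82 = 5/41; 5/41 + 11/82 = 21/82; 17/82 + 9/41 = 35/82; 21/82 + 13/41 = 47/82; 35/82 + 47/82 = 1. Resulting codeword lengths (in the order the probabilities were given): (3, 2, 4, 2, 4, 2). L_avg = sum(p_i * l_i) = 11/82*3 + 17/82*2 + 7/82*4 + 9/41*2 + 3/82*4 + 13/41*2 = 195/82 = 2.378

2.378 bits


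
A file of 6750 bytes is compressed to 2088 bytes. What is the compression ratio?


Ratio = original / compressed = 6750 / 2088 = 3.2328

3.2328


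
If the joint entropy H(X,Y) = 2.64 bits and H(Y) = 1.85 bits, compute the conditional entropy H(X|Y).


H(X|Y) = H(X,Y) - H(Y) = 2.64 - 1.85 = 0.79

0.79 bits


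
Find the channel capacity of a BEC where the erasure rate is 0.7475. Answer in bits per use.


C = 1 - epsilon = 1 - 0.7475 = 0.2525

0.2525 bits


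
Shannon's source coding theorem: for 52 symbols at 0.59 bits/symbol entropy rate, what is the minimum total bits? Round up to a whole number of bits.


Minimum bits >= n * H = 52 * 0.59 = 30.68, rounded up to a whole number of bits = 31

31 bits


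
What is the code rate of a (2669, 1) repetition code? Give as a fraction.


Rate = k/n = 1/2669

1/2669


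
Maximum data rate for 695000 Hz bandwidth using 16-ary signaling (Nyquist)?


Rate = 2 * B * log2(M) = 2 * 695000 * 4.0 = 5560000.0

5560000.0 bps


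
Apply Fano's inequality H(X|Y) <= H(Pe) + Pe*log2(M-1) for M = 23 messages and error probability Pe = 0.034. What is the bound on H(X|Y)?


H(Pe) = -Pe*log2(Pe) - (1-Pe)*log2(1-Pe) = -0.034*log2(0.034) - 0.966*log2(0.966) = 0.165863 + 0.048208 = 0.2141. Pe*log2(M-1) = 0.034*log2(22) = 0.151621. Bound = H(Pe) + Pe*log2(M-1) = 0.165863 + 0.048208 + 0.151621 = 0.3657

0.3657 bits


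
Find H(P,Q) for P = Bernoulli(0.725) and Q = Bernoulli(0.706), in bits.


H(P,Q) = -p*log2(q) - (1-p)*log2(1-q). -0.725*log2(0.706) = 0.364138; -0.275*log2(0.294) = 0.485681. H(P,Q) = 0.364138 + 0.485681 = 0.8498

0.8498 bits


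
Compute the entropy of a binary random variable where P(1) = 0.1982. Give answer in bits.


H = -p*log2(p) - (1-p)*log2(1-p). -0.1982*log2(0.1982) = 0.462791; -0.8018*log2(0.8018) = 0.255522. H = 0.462791 + 0.255522 = 0.7183

0.7183 bits


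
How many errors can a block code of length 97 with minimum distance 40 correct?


Correction capability = floor((d-1)/2) = floor((40-1)/2) = 19

19 errors


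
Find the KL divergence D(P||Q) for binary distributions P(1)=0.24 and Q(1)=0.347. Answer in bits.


KL = p*log2(p/q) + (1-p)*log2((1-p)/(1-q)) = 0.24*log2(0.24/0.347) + 0.76*log2(0.76/0.653) = 0.0387

0.0387 bits


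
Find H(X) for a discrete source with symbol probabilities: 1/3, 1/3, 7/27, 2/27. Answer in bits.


H = -sum(p_i * log2(p_i)). Terms: -(1/3)*log2(1/3) = 0.528321; -(1/3)*log2(1/3) = 0.528321; -(7/27)*log2(7/27) = 0.504916; -(2/27)*log2(2/27) = 0.278140. H = 0.528321 + 0.528321 + 0.504916 + 0.278140 = 1.8397

1.8397 bits


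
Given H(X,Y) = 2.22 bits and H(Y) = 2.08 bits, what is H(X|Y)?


H(X|Y) = H(X,Y) - H(Y) = 2.22 - 2.08 = 0.14

0.14 bits


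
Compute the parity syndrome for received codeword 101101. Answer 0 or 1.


Syndrome = XOR of all bits = 1 XOR 0 XOR 1 XOR 1 XOR 0 XOR 1 = 0

0


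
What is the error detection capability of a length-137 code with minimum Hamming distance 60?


Detection capability = d_min - 1 = 60 - 1 = 59

59 errors


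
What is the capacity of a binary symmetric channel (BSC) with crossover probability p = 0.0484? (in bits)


H(p) = -p*log2(p) - (1-p)*log2(1-p) = -0.0484*log2(0.0484) - 0.9516*log2(0.9516) = 0.211452 + 0.068109 = 0.2796. C = 1 - H(p) = 1 - 0.2796 = 0.7204

0.7204 bits


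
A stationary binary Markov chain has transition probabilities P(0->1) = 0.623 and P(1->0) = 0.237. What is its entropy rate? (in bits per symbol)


Stationary distribution: pi_0 = p10/(p01+p10) = 0.2756, pi_1 = 0.7244. Entropy rate H' = pi_0*H(p01) + pi_1*H(p10) = 0.2756*0.9559 + 0.7244*0.79 = 0.8357

0.8357 bits/symbol


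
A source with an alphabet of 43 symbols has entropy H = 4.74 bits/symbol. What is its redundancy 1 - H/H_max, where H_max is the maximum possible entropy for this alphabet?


H_max = log2(K) = log2(43) = 5.4263 bits/symbol. Redundancy = 1 - H/H_max = 1 - 4.74/5.4263 = 1 - 0.8735 = 0.1265

0.1265


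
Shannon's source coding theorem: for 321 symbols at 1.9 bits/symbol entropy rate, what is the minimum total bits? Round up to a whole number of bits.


Minimum bits >= n * H = 321 * 1.9 = 609.9, rounded up to a whole number of bits = 610

610 bits


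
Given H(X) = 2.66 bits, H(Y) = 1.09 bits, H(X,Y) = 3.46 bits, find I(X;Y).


I(X;Y) = H(X) + H(Y) - H(X,Y) = 2.66 + 1.09 - 3.46 = 0.29

0.29 bits


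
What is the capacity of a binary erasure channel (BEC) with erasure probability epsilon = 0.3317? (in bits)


C = 1 - epsilon = 1 - 0.3317 = 0.6683

0.6683 bits


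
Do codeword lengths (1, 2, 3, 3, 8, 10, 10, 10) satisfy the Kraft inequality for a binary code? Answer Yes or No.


Kraft sum = sum(2^(-l_i)) = 1.0068, need <= 1. Result: violated (a binary prefix-free code with these lengths cannot exist)

No


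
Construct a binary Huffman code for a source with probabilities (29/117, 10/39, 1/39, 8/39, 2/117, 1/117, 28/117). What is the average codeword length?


Huffman construction (repeatedly merge the two least-probable nodes; each merge adds 1 bit to every symbol beneath it): 1/117 + 2/117 = 1/39; 1/39 + 1/39 = 2/39; 2/39 + 8/39 = 10/39; 28/117 + 29/117 = 19/39; 10/39 + 10/39 = 20/39; 19/39 + 20/39 = 1. Resulting codeword lengths (in the order the probabilities were given): (2, 2, 4, 3, 5, 5, 2). L_avg = sum(p_i * l_i) = 29/117*2 + 10/39*2 + 1/39*4 + 8/39*3 + 2/117*5 + 1/117*5 + 28/117*2 = 7/3 = 2.3333

2.3333 bits


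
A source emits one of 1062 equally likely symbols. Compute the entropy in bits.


H = log2(n) = log2(1062) = 10.0526

10.0526 bits


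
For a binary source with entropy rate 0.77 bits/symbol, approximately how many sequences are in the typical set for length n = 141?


log2|A_typical| = nH = 141 * 0.77 = 108.57, so |A_typical| ~ 2^108.57 = 4.818e+32

4.818e+32


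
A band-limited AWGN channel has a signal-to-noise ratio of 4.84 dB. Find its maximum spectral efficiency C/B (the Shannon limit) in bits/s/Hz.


SNR_linear = 10^(4.84/10) = 3.0479; C/B = log2(1 + SNR_linear) = log2(1 + 3.0479) = 2.0172

2.0172 bits/s/Hz


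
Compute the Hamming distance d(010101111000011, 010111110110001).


Count differing positions: . . . . ^ . . . ^ ^ ^ . . ^ . = 5 differences

5


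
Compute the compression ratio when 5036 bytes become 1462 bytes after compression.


Ratio = original / compressed = 5036 / 1462 = 3.4446

3.4446


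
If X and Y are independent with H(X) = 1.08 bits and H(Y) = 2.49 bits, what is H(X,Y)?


For independent variables, H(X,Y) = H(X) + H(Y) = 1.08 + 2.49 = 3.57

3.57 bits


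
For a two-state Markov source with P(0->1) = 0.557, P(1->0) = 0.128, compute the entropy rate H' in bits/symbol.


Stationary distribution: pi_0 = p10/(p01+p10) = 0.1869, pi_1 = 0.8131. Entropy rate H' = pi_0*H(p01) + pi_1*H(p10) = 0.1869*0.9906 + 0.8131*0.5519 = 0.6339

0.6339 bits/symbol


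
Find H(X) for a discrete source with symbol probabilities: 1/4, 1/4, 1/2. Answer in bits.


H = -sum(p_i * log2(p_i)). Terms: -(1/4)*log2(1/4) = 0.500000; -(1/4)*log2(1/4) = 0.500000; -(1/2)*log2(1/2) = 0.500000. H = 0.500000 + 0.500000 + 0.500000 = 1.5

1.5 bits


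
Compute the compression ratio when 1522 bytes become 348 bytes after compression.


Ratio = original / compressed = 1522 / 348 = 4.3736

4.3736


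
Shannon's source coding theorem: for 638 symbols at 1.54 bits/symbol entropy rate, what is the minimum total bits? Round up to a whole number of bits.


Minimum bits >= n * H = 638 * 1.54 = 982.52, rounded up to a whole number of bits = 983

983 bits


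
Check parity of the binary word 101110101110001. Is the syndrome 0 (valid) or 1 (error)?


Syndrome = XOR of all bits = 1 XOR 0 XOR 1 XOR 1 XOR 1 XOR 0 XOR 1 XOR 0 XOR 1 XOR 1 XOR 1 XOR 0 XOR 0 XOR 0 XOR 1 = 1

1


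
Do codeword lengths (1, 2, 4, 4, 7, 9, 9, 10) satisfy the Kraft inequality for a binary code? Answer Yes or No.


Kraft sum = sum(2^(-l_i)) = 0.8877, need <= 1. Result: satisfied (a binary prefix-free code with these lengths exists)

Yes


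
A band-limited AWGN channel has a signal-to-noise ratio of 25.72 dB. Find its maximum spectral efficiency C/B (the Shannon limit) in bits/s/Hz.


SNR_linear = 10^(25.72/10) = 373.2502; C/B = log2(1 + SNR_linear) = log2(1 + 373.2502) = 8.5479

8.5479 bits/s/Hz


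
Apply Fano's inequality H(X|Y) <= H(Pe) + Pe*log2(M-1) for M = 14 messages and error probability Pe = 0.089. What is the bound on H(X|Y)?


H(Pe) = -Pe*log2(Pe) - (1-Pe)*log2(1-Pe) = -0.089*log2(0.089) - 0.911*log2(0.911) = 0.310615 + 0.122509 = 0.4331. Pe*log2(M-1) = 0.089*log2(13) = 0.329339. Bound = H(Pe) + Pe*log2(M-1) = 0.310615 + 0.122509 + 0.329339 = 0.7625

0.7625 bits


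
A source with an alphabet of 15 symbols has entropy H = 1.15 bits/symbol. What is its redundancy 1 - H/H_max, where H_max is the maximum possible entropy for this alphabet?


H_max = log2(K) = log2(15) = 3.9069 bits/symbol. Redundancy = 1 - H/H_max = 1 - 1.15/3.9069 = 1 - 0.2944 = 0.7056

0.7056


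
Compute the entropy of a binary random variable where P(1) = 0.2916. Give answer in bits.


H = -p*log2(p) - (1-p)*log2(1-p). -0.2916*log2(0.2916) = 0.518447; -0.7084*log2(0.7084) = 0.352333. H = 0.518447 + 0.352333 = 0.8708

0.8708 bits


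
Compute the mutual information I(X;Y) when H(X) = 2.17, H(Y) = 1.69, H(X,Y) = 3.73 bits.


I(X;Y) = H(X) + H(Y) - H(X,Y) = 2.17 + 1.69 - 3.73 = 0.13

0.13 bits


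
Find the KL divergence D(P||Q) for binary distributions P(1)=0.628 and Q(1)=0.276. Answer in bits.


KL = p*log2(p/q) + (1-p)*log2((1-p)/(1-q)) = 0.628*log2(0.628/0.276) + 0.372*log2(0.372/0.724) = 0.3875

0.3875 bits


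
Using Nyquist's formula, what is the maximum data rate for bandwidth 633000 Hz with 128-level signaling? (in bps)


Rate = 2 * B * log2(M) = 2 * 633000 * 7.0 = 8862000.0

8862000.0 bps


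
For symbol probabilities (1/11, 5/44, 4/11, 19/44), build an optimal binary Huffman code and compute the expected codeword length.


Huffman construction (repeatedly merge the two least-probable nodes; each merge adds 1 bit to every symbol beneath it): 1/11 + 5/44 = 9/44; 9/44 + 4/11 = 25/44; 19/44 + 25/44 = 1. Resulting codeword lengths (in the order the probabilities were given): (3, 3, 2, 1). L_avg = sum(p_i * l_i) = 1/11*3 + 5/44*3 + 4/11*2 + 19/44*1 = 39/22 = 1.7727

1.7727 bits


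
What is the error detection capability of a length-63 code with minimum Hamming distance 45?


Detection capability = d_min - 1 = 45 - 1 = 44

44 errors


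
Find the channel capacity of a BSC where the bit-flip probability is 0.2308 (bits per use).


H(p) = -p*log2(p) - (1-p)*log2(1-p) = -0.2308*log2(0.2308) - 0.7692*log2(0.7692) = 0.488208 + 0.291196 = 0.7794. C = 1 - H(p) = 1 - 0.7794 = 0.2206

0.2206 bits


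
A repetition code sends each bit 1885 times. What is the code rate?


Rate = k/n = 1/1885

1/1885


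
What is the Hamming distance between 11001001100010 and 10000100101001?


Count differing positions: . ^ . . ^ ^ . ^ . . ^ . ^ ^ = 7 differences

7


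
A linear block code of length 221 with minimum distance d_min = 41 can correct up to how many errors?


Correction capability = floor((d-1)/2) = floor((41-1)/2) = 20

20 errors


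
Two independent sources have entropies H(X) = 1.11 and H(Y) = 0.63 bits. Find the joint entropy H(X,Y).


For independent variables, H(X,Y) = H(X) + H(Y) = 1.11 + 0.63 = 1.74

1.74 bits


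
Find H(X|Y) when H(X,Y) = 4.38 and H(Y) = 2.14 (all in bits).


H(X|Y) = H(X,Y) - H(Y) = 4.38 - 2.14 = 2.24

2.24 bits


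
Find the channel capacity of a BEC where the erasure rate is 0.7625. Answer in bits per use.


C = 1 - epsilon = 1 - 0.7625 = 0.2375

0.2375 bits


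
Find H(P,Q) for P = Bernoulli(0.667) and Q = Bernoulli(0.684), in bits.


H(P,Q) = -p*log2(q) - (1-p)*log2(1-q). -0.667*log2(0.684) = 0.365470; -0.333*log2(0.316) = 0.553447. H(P,Q) = 0.365470 + 0.553447 = 0.9189

0.9189 bits


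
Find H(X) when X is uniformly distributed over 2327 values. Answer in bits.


H = log2(n) = log2(2327) = 11.1843

11.1843 bits


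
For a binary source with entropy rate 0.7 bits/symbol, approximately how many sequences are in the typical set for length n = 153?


log2|A_typical| = nH = 153 * 0.7 = 107.1, so |A_typical| ~ 2^107.1 = 1.739e+32

1.739e+32


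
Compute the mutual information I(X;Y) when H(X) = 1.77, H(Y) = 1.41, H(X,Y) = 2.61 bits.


I(X;Y) = H(X) + H(Y) - H(X,Y) = 1.77 + 1.41 - 2.61 = 0.57

0.57 bits


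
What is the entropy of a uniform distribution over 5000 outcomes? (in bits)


H = log2(n) = log2(5000) = 12.2877

12.2877 bits


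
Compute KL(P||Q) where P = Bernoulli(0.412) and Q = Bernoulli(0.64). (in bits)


KL = p*log2(p/q) + (1-p)*log2((1-p)/(1-q)) = 0.412*log2(0.412/0.64) + 0.588*log2(0.588/0.36) = 0.1544

0.1544 bits


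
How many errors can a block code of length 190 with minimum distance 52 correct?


Correction capability = floor((d-1)/2) = floor((52-1)/2) = 25

25 errors


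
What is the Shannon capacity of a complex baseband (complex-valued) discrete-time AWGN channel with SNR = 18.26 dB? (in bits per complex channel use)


SNR_linear = 10^(18.26/10) = 66.9885; C = log2(1 + SNR_linear) = log2(1 + 66.9885) = 6.0872

6.0872 bits/channel use


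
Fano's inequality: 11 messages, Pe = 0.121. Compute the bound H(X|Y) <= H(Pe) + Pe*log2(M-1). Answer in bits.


H(Pe) = -Pe*log2(Pe) - (1-Pe)*log2(1-Pe) = -0.121*log2(0.121) - 0.879*log2(0.879) = 0.368677 + 0.163551 = 0.5322. Pe*log2(M-1) = 0.121*log2(10) = 0.401953. Bound = H(Pe) + Pe*log2(M-1) = 0.368677 + 0.163551 + 0.401953 = 0.9342

0.9342 bits


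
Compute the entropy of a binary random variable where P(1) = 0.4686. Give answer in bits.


H = -p*log2(p) - (1-p)*log2(1-p). -0.4686*log2(0.4686) = 0.512447; -0.5314*log2(0.5314) = 0.484706. H = 0.512447 + 0.484706 = 0.9972

0.9972 bits


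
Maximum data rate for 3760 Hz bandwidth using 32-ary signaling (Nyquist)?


Rate = 2 * B * log2(M) = 2 * 3760 * 5.0 = 37600.0

37600.0 bps


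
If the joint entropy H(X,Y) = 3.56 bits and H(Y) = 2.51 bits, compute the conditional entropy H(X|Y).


H(X|Y) = H(X,Y) - H(Y) = 3.56 - 2.51 = 1.05

1.05 bits


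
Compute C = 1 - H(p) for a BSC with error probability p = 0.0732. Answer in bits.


H(p) = -p*log2(p) - (1-p)*log2(1-p) = -0.0732*log2(0.0732) - 0.9268*log2(0.9268) = 0.276111 + 0.101642 = 0.3778. C = 1 - H(p) = 1 - 0.3778 = 0.6222

0.6222 bits


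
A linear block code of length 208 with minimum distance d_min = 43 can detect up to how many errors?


Detection capability = d_min - 1 = 43 - 1 = 42

42 errors


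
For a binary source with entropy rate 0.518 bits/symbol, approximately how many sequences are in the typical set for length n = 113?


log2|A_typical| = nH = 113 * 0.518 = 58.534, so |A_typical| ~ 2^58.534 = 4.173e+17

4.173e+17


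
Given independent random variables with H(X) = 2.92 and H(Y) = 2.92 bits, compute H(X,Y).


For independent variables, H(X,Y) = H(X) + H(Y) = 2.92 + 2.92 = 5.84

5.84 bits


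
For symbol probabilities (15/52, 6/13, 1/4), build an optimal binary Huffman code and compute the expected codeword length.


Huffman construction (repeatedly merge the two least-probable nodes; each merge adds 1 bit to every symbol beneath it): 1/4 + 15/52 = 7/13; 6/13 + 7/13 = 1. Resulting codeword lengths (in the order the probabilities were given): (2, 1, 2). L_avg = sum(p_i * l_i) = 15/52*2 + 6/13*1 + 1/4*2 = 20/13 = 1.5385

1.5385 bits


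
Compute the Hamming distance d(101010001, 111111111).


Count differing positions: . ^ . ^ . ^ ^ ^ . = 5 differences

5


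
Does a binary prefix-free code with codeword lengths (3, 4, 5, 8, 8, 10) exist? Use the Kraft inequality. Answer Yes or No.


Kraft sum = sum(2^(-l_i)) = 0.2275, need <= 1. Result: satisfied (a binary prefix-free code with these lengths exists)

Yes


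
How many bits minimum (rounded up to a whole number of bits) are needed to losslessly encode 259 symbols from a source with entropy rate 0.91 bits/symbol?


Minimum bits >= n * H = 259 * 0.91 = 235.69, rounded up to a whole number of bits = 236

236 bits


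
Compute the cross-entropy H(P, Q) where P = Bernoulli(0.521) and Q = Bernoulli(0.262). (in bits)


H(P,Q) = -p*log2(q) - (1-p)*log2(1-q). -0.521*log2(0.262) = 1.006760; -0.479*log2(0.738) = 0.209949. H(P,Q) = 1.006760 + 0.209949 = 1.2167

1.2167 bits


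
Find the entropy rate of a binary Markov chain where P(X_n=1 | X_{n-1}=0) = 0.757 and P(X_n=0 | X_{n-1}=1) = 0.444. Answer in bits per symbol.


Stationary distribution: pi_0 = p10/(p01+p10) = 0.3697, pi_1 = 0.6303. Entropy rate H' = pi_0*H(p01) + pi_1*H(p10) = 0.3697*0.8 + 0.6303*0.9909 = 0.9203

0.9203 bits/symbol


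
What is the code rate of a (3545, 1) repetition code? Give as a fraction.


Rate = k/n = 1/3545

1/3545


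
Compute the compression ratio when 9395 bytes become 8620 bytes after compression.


Ratio = original / compressed = 9395 / 8620 = 1.0899

1.0899


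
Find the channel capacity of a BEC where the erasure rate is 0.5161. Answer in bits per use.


C = 1 - epsilon = 1 - 0.5161 = 0.4839

0.4839 bits


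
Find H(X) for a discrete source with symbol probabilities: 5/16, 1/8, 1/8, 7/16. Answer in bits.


H = -sum(p_i * log2(p_i)). Terms: -(5/16)*log2(5/16) = 0.524397; -(1/8)*log2(1/8) = 0.375000; -(1/8)*log2(1/8) = 0.375000; -(7/16)*log2(7/16) = 0.521782. H = 0.524397 + 0.375000 + 0.375000 + 0.521782 = 1.7962

1.7962 bits


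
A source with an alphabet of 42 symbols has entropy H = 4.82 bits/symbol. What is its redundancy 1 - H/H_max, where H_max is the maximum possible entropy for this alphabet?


H_max = log2(K) = log2(42) = 5.3923 bits/symbol. Redundancy = 1 - H/H_max = 1 - 4.82/5.3923 = 1 - 0.8939 = 0.1061

0.1061


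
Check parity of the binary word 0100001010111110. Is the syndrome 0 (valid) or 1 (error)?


Syndrome = XOR of all bits = 0 XOR 1 XOR 0 XOR 0 XOR 0 XOR 0 XOR 1 XOR 0 XOR 1 XOR 0 XOR 1 XOR 1 XOR 1 XOR 1 XOR 1 XOR 0 = 0

0


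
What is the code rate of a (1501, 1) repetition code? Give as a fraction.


Rate = k/n = 1/1501

1/1501


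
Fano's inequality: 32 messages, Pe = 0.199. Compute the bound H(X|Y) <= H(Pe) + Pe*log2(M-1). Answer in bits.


H(Pe) = -Pe*log2(Pe) - (1-Pe)*log2(1-Pe) = -0.199*log2(0.199) - 0.801*log2(0.801) = 0.463503 + 0.256421 = 0.7199. Pe*log2(M-1) = 0.199*log2(31) = 0.985885. Bound = H(Pe) + Pe*log2(M-1) = 0.463503 + 0.256421 + 0.985885 = 1.7058

1.7058 bits


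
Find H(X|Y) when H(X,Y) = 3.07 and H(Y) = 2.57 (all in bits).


H(X|Y) = H(X,Y) - H(Y) = 3.07 - 2.57 = 0.5

0.5 bits


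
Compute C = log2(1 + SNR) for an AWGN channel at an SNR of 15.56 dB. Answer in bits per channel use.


SNR_linear = 10^(15.56/10) = 35.9749; C = log2(1 + SNR_linear) = log2(1 + 35.9749) = 5.2085

5.2085 bits/channel use


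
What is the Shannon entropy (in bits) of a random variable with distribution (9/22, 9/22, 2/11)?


H = -sum(p_i * log2(p_i)). Terms: -(9/22)*log2(9/22) = 0.527525; -(9/22)*log2(9/22) = 0.527525; -(2/11)*log2(2/11) = 0.447169. H = 0.527525 + 0.527525 + 0.447169 = 1.5022

1.5022 bits


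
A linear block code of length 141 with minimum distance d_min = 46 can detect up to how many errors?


Detection capability = d_min - 1 = 46 - 1 = 45

45 errors


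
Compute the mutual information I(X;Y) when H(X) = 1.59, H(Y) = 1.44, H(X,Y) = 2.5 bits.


I(X;Y) = H(X) + H(Y) - H(X,Y) = 1.59 + 1.44 - 2.5 = 0.53

0.53 bits


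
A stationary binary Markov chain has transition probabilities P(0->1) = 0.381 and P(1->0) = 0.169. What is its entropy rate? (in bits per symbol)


Stationary distribution: pi_0 = p10/(p01+p10) = 0.3073, pi_1 = 0.6927. Entropy rate H' = pi_0*H(p01) + pi_1*H(p10) = 0.3073*0.9587 + 0.6927*0.6554 = 0.7486

0.7486 bits/symbol


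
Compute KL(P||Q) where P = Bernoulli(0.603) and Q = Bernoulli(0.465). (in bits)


KL = p*log2(p/q) + (1-p)*log2((1-p)/(1-q)) = 0.603*log2(0.603/0.465) + 0.397*log2(0.397/0.535) = 0.0552

0.0552 bits


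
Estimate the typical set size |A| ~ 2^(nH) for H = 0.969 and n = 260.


log2|A_typical| = nH = 260 * 0.969 = 251.94, so |A_typical| ~ 2^251.94 = 6.942e+75

6.942e+75


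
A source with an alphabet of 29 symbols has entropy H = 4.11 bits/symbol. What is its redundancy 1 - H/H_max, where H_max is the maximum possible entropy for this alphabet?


H_max = log2(K) = log2(29) = 4.858 bits/symbol. Redundancy = 1 - H/H_max = 1 - 4.11/4.858 = 1 - 0.846 = 0.154

0.154


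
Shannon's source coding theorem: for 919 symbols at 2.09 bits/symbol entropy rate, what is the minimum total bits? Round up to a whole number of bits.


Minimum bits >= n * H = 919 * 2.09 = 1920.71, rounded up to a whole number of bits = 1921

1921 bits


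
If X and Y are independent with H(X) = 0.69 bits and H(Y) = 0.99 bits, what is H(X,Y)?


For independent variables, H(X,Y) = H(X) + H(Y) = 0.69 + 0.99 = 1.68

1.68 bits


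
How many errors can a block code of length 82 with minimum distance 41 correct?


Correction capability = floor((d-1)/2) = floor((41-1)/2) = 20

20 errors


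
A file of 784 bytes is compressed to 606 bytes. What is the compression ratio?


Ratio = original / compressed = 784 / 606 = 1.2937

1.2937


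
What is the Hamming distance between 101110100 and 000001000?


Count differing positions: ^ . ^ ^ ^ ^ ^ . . = 6 differences

6


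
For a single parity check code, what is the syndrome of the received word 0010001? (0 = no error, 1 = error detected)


Syndrome = XOR of all bits = 0 XOR 0 XOR 1 XOR 0 XOR 0 XOR 0 XOR 1 = 0

0


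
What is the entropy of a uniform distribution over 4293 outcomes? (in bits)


H = log2(n) = log2(4293) = 12.0678

12.0678 bits


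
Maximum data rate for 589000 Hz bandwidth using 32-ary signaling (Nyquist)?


Rate = 2 * B * log2(M) = 2 * 589000 * 5.0 = 5890000.0

5890000.0 bps


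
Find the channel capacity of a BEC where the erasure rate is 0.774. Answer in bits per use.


C = 1 - epsilon = 1 - 0.774 = 0.226

0.226 bits


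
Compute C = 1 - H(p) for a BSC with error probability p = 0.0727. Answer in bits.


H(p) = -p*log2(p) - (1-p)*log2(1-p) = -0.0727*log2(0.0727) - 0.9273*log2(0.9273) = 0.274944 + 0.100975 = 0.3759. C = 1 - H(p) = 1 - 0.3759 = 0.6241

0.6241 bits


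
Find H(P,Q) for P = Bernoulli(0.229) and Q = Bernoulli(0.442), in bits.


H(P,Q) = -p*log2(q) - (1-p)*log2(1-q). -0.229*log2(0.442) = 0.269735; -0.771*log2(0.558) = 0.648922. H(P,Q) = 0.269735 + 0.648922 = 0.9187

0.9187 bits


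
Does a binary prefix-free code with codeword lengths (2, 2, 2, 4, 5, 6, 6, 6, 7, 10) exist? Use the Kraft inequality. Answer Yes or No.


Kraft sum = sum(2^(-l_i)) = 0.8994, need <= 1. Result: satisfied (a binary prefix-free code with these lengths exists)

Yes


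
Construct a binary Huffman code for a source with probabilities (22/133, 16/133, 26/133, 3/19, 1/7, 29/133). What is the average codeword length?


Huffman construction (repeatedly merge the two least-probable nodes; each merge adds 1 bit to every symbol beneath it): 16/133 + 1/7 = 5/19; 3/19 + 22/133 = 43/133; 26/133 + 29/133 = 55/133; 5/19 + 43/133 = 78/133; 55/133 + 78/133 = 1. Resulting codeword lengths (in the order the probabilities were given): (3, 3, 2, 3, 3, 2). L_avg = sum(p_i * l_i) = 22/133*3 + 16/133*3 + 26/133*2 + 3/19*3 + 1/7*3 + 29/133*2 = 344/133 = 2.5865

2.5865 bits


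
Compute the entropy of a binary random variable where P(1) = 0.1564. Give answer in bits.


H = -p*log2(p) - (1-p)*log2(1-p). -0.1564*log2(0.1564) = 0.418634; -0.8436*log2(0.8436) = 0.206993. H = 0.418634 + 0.206993 = 0.6256

0.6256 bits


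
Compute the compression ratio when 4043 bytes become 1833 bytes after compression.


Ratio = original / compressed = 4043 / 1833 = 2.2057

2.2057


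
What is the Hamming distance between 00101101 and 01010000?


Count differing positions: . ^ ^ ^ ^ ^ . ^ = 6 differences

6


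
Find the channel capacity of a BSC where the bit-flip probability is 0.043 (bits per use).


H(p) = -p*log2(p) - (1-p)*log2(1-p) = -0.043*log2(0.043) - 0.957*log2(0.957) = 0.195199 + 0.060683 = 0.2559. C = 1 - H(p) = 1 - 0.2559 = 0.7441

0.7441 bits


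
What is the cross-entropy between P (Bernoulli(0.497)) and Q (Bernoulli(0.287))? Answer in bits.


H(P,Q) = -p*log2(q) - (1-p)*log2(1-q). -0.497*log2(0.287) = 0.895036; -0.503*log2(0.713) = 0.245477. H(P,Q) = 0.895036 + 0.245477 = 1.1405

1.1405 bits


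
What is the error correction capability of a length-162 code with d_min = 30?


Correction capability = floor((d-1)/2) = floor((30-1)/2) = 14

14 errors


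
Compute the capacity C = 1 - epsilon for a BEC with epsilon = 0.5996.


C = 1 - epsilon = 1 - 0.5996 = 0.4004

0.4004 bits


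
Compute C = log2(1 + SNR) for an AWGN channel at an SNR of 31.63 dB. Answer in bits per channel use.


SNR_linear = 10^(31.63/10) = 1455.4591; C = log2(1 + SNR_linear) = log2(1 + 1455.4591) = 10.5082

10.5082 bits/channel use


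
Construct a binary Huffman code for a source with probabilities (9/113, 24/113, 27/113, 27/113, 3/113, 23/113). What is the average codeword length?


Huffman construction (repeatedly merge the two least-probable nodes; each merge adds 1 bit to every symbol beneath it): 3/113 + 9/113 = 12/113; 12/113 + 23/113 = 35/113; 24/113 + 27/113 = 51/113; 27/113 + 35/113 = 62/113; 51/113 + 62/113 = 1. Resulting codeword lengths (in the order the probabilities were given): (4, 2, 2, 2, 4, 3). L_avg = sum(p_i * l_i) = 9/113*4 + 24/113*2 + 27/113*2 + 27/113*2 + 3/113*4 + 23/113*3 = 273/113 = 2.4159

2.4159 bits


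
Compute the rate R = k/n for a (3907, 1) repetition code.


Rate = k/n = 1/3907

1/3907


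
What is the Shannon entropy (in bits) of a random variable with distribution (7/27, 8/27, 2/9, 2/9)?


H = -sum(p_i * log2(p_i)). Terms: -(7/27)*log2(7/27) = 0.504916; -(8/27)*log2(8/27) = 0.519967; -(2/9)*log2(2/9) = 0.482206; -(2/9)*log2(2/9) = 0.482206. H = 0.504916 + 0.519967 + 0.482206 + 0.482206 = 1.9893

1.9893 bits


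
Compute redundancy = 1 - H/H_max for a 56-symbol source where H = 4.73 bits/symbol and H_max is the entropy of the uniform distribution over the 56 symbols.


H_max = log2(K) = log2(56) = 5.8074 bits/symbol. Redundancy = 1 - H/H_max = 1 - 4.73/5.8074 = 1 - 0.8145 = 0.1855

0.1855


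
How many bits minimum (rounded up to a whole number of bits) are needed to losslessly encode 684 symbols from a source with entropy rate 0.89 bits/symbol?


Minimum bits >= n * H = 684 * 0.89 = 608.76, rounded up to a whole number of bits = 609

609 bits


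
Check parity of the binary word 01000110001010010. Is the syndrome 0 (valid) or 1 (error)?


Syndrome = XOR of all bits = 0 XOR 1 XOR 0 XOR 0 XOR 0 XOR 1 XOR 1 XOR 0 XOR 0 XOR 0 XOR 1 XOR 0 XOR 1 XOR 0 XOR 0 XOR 1 XOR 0 = 0

0


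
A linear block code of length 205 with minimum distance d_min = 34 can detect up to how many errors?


Detection capability = d_min - 1 = 34 - 1 = 33

33 errors


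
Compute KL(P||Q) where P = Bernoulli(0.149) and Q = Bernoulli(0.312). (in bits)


KL = p*log2(p/q) + (1-p)*log2((1-p)/(1-q)) = 0.149*log2(0.149/0.312) + 0.851*log2(0.851/0.688) = 0.1022

0.1022 bits


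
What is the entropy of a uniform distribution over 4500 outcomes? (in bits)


H = log2(n) = log2(4500) = 12.1357

12.1357 bits


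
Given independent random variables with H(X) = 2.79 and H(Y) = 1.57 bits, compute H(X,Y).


For independent variables, H(X,Y) = H(X) + H(Y) = 2.79 + 1.57 = 4.36

4.36 bits


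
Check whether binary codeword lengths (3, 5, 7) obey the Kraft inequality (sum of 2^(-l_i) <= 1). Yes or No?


Kraft sum = sum(2^(-l_i)) = 0.1641, need <= 1. Result: satisfied (a binary prefix-free code with these lengths exists)

Yes


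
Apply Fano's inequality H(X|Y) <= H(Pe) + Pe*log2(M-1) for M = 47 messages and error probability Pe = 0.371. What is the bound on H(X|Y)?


H(Pe) = -Pe*log2(Pe) - (1-Pe)*log2(1-Pe) = -0.371*log2(0.371) - 0.629*log2(0.629) = 0.530719 + 0.420718 = 0.9514. Pe*log2(M-1) = 0.371*log2(46) = 2.049241. Bound = H(Pe) + Pe*log2(M-1) = 0.530719 + 0.420718 + 2.049241 = 3.0007

3.0007 bits


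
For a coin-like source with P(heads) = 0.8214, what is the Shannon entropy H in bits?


H = -p*log2(p) - (1-p)*log2(1-p). -0.8214*log2(0.8214) = 0.233149; -0.1786*log2(0.1786) = 0.443856. H = 0.233149 + 0.443856 = 0.677

0.677 bits


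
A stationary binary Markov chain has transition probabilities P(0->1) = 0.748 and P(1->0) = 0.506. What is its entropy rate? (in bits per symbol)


Stationary distribution: pi_0 = p10/(p01+p10) = 0.4035, pi_1 = 0.5965. Entropy rate H' = pi_0*H(p01) + pi_1*H(p10) = 0.4035*0.8144 + 0.5965*0.9999 = 0.9251

0.9251 bits/symbol


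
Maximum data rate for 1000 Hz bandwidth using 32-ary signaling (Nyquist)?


Rate = 2 * B * log2(M) = 2 * 1000 * 5.0 = 10000.0

10000.0 bps


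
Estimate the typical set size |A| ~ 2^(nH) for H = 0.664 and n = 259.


log2|A_typical| = nH = 259 * 0.664 = 171.976, so |A_typical| ~ 2^171.976 = 5.888e+51

5.888e+51


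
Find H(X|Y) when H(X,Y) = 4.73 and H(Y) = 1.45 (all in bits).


H(X|Y) = H(X,Y) - H(Y) = 4.73 - 1.45 = 3.28

3.28 bits


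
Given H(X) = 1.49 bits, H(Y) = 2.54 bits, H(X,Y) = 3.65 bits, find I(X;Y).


I(X;Y) = H(X) + H(Y) - H(X,Y) = 1.49 + 2.54 - 3.65 = 0.38

0.38 bits


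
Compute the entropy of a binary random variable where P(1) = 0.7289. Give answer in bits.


H = -p*log2(p) - (1-p)*log2(1-p). -0.7289*log2(0.7289) = 0.332529; -0.2711*log2(0.2711) = 0.510509. H = 0.332529 + 0.510509 = 0.843

0.843 bits


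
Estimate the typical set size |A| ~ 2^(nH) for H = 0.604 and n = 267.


log2|A_typical| = nH = 267 * 0.604 = 161.268, so |A_typical| ~ 2^161.268 = 3.520e+48

3.520e+48


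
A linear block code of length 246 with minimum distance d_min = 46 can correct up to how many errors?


Correction capability = floor((d-1)/2) = floor((46-1)/2) = 22

22 errors


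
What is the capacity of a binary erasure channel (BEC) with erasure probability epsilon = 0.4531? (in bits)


C = 1 - epsilon = 1 - 0.4531 = 0.5469

0.5469 bits


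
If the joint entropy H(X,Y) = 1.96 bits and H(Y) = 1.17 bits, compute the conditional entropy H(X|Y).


H(X|Y) = H(X,Y) - H(Y) = 1.96 - 1.17 = 0.79

0.79 bits


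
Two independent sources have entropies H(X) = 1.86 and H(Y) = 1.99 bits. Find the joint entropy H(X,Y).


For independent variables, H(X,Y) = H(X) + H(Y) = 1.86 + 1.99 = 3.85

3.85 bits


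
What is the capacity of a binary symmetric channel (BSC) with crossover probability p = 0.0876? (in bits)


H(p) = -p*log2(p) - (1-p)*log2(1-p) = -0.0876*log2(0.0876) - 0.9124*log2(0.9124) = 0.307732 + 0.120676 = 0.4284. C = 1 - H(p) = 1 - 0.4284 = 0.5716

0.5716 bits


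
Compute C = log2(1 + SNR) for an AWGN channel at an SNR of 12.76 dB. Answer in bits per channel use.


SNR_linear = 10^(12.76/10) = 18.8799; C = log2(1 + SNR_linear) = log2(1 + 18.8799) = 4.3132

4.3132 bits/channel use


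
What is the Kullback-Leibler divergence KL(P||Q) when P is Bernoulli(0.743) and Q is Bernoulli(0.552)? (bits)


KL = p*log2(p/q) + (1-p)*log2((1-p)/(1-q)) = 0.743*log2(0.743/0.552) + 0.257*log2(0.257/0.448) = 0.1125

0.1125 bits


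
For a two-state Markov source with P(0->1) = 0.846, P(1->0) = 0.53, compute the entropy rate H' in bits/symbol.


Stationary distribution: pi_0 = p10/(p01+p10) = 0.3852, pi_1 = 0.6148. Entropy rate H' = pi_0*H(p01) + pi_1*H(p10) = 0.3852*0.6198 + 0.6148*0.9974 = 0.8519

0.8519 bits/symbol


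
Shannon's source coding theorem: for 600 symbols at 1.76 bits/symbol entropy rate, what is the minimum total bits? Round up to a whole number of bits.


Minimum bits >= n * H = 600 * 1.76 = 1056.0, rounded up to a whole number of bits = 1056

1056 bits


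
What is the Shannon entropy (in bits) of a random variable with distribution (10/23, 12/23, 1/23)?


H = -sum(p_i * log2(p_i)). Terms: -(10/23)*log2(10/23) = 0.522450; -(12/23)*log2(12/23) = 0.489704; -(1/23)*log2(1/23) = 0.196677. H = 0.522450 + 0.489704 + 0.196677 = 1.2088

1.2088 bits


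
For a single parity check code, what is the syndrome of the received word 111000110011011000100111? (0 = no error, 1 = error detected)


Syndrome = XOR of all bits = 1 XOR 1 XOR 1 XOR 0 XOR 0 XOR 0 XOR 1 XOR 1 XOR 0 XOR 0 XOR 1 XOR 1 XOR 0 XOR 1 XOR 1 XOR 0 XOR 0 XOR 0 XOR 1 XOR 0 XOR 0 XOR 1 XOR 1 XOR 1 = 1

1


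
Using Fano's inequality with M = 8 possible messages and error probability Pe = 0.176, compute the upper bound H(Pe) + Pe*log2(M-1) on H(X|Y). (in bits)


H(Pe) = -Pe*log2(Pe) - (1-Pe)*log2(1-Pe) = -0.176*log2(0.176) - 0.824*log2(0.824) = 0.441118 + 0.230130 = 0.6712. Pe*log2(M-1) = 0.176*log2(7) = 0.494094. Bound = H(Pe) + Pe*log2(M-1) = 0.441118 + 0.230130 + 0.494094 = 1.1653

1.1653 bits


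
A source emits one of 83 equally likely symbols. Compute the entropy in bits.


H = log2(n) = log2(83) = 6.375

6.375 bits


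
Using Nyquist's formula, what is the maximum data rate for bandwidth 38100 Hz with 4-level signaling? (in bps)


Rate = 2 * B * log2(M) = 2 * 38100 * 2.0 = 152400.0

152400.0 bps


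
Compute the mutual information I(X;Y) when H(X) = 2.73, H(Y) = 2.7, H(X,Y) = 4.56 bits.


I(X;Y) = H(X) + H(Y) - H(X,Y) = 2.73 + 2.7 - 4.56 = 0.87

0.87 bits


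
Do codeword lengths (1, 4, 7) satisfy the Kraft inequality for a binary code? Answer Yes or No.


Kraft sum = sum(2^(-l_i)) = 0.5703, need <= 1. Result: satisfied (a binary prefix-free code with these lengths exists)

Yes


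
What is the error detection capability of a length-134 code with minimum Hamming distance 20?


Detection capability = d_min - 1 = 20 - 1 = 19

19 errors


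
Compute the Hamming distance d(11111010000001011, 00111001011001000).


Count differing positions: ^ ^ . . . . ^ ^ . ^ ^ . . . . ^ ^ = 8 differences

8


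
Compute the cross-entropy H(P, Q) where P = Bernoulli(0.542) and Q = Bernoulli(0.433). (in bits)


H(P,Q) = -p*log2(q) - (1-p)*log2(1-q). -0.542*log2(0.433) = 0.654498; -0.458*log2(0.567) = 0.374909. H(P,Q) = 0.654498 + 0.374909 = 1.0294

1.0294 bits


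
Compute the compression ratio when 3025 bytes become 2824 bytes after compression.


Ratio = original / compressed = 3025 / 2824 = 1.0712

1.0712


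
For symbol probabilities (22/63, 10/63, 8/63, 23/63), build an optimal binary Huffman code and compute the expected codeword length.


Huffman construction (repeatedly merge the two least-probable nodes; each merge adds 1 bit to every symbol beneath it): 8/63 + 10/63 = 2/7; 2/7 + 22/63 = 40/63; 23/63 + 40/63 = 1. Resulting codeword lengths (in the order the probabilities were given): (2, 3, 3, 1). L_avg = sum(p_i * l_i) = 22/63*2 + 10/63*3 + 8/63*3 + 23/63*1 = 121/63 = 1.9206

1.9206 bits


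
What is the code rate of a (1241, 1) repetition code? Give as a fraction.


Rate = k/n = 1/1241

1/1241


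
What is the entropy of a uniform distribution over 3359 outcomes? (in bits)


H = log2(n) = log2(3359) = 11.7138

11.7138 bits


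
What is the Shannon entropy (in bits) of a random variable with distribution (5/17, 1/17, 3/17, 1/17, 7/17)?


H = -sum(p_i * log2(p_i)). Terms: -(5/17)*log2(5/17) = 0.519275; -(1/17)*log2(1/17) = 0.240439; -(3/17)*log2(3/17) = 0.441618; -(1/17)*log2(1/17) = 0.240439; -(7/17)*log2(7/17) = 0.527103. H = 0.519275 + 0.240439 + 0.441618 + 0.240439 + 0.527103 = 1.9689

1.9689 bits


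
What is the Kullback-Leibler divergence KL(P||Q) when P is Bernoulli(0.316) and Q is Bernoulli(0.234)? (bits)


KL = p*log2(p/q) + (1-p)*log2((1-p)/(1-q)) = 0.316*log2(0.316/0.234) + 0.684*log2(0.684/0.766) = 0.0252

0.0252 bits


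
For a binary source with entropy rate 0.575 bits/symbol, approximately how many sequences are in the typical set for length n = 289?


log2|A_typical| = nH = 289 * 0.575 = 166.175, so |A_typical| ~ 2^166.175 = 1.056e+50

1.056e+50


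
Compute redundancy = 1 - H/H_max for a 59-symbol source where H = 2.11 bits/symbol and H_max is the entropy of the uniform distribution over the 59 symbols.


H_max = log2(K) = log2(59) = 5.8826 bits/symbol. Redundancy = 1 - H/H_max = 1 - 2.11/5.8826 = 1 - 0.3587 = 0.6413

0.6413


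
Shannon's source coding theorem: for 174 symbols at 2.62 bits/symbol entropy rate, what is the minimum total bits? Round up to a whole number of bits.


Minimum bits >= n * H = 174 * 2.62 = 455.88, rounded up to a whole number of bits = 456

456 bits


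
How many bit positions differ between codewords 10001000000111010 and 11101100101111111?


Count differing positions: . ^ ^ . . ^ . . ^ . ^ . . . ^ . ^ = 7 differences

7


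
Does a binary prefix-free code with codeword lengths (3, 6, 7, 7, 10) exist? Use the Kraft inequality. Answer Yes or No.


Kraft sum = sum(2^(-l_i)) = 0.1572, need <= 1. Result: satisfied (a binary prefix-free code with these lengths exists)

Yes


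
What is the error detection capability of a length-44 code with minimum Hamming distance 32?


Detection capability = d_min - 1 = 32 - 1 = 31

31 errors


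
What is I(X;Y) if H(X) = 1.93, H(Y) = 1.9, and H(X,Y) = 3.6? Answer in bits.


I(X;Y) = H(X) + H(Y) - H(X,Y) = 1.93 + 1.9 - 3.6 = 0.23

0.23 bits


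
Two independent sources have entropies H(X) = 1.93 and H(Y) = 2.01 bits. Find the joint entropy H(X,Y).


For independent variables, H(X,Y) = H(X) + H(Y) = 1.93 + 2.01 = 3.94

3.94 bits


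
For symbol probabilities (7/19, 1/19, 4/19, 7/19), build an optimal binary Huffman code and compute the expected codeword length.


Huffman construction (repeatedly merge the two least-probable nodes; each merge adds 1 bit to every symbol beneath it): 1/19 + 4/19 = 5/19; 5/19 + 7/19 = 12/19; 7/19 + 12/19 = 1. Resulting codeword lengths (in the order the probabilities were given): (2, 3, 3, 1). L_avg = sum(p_i * l_i) = 7/19*2 + 1/19*3 + 4/19*3 + 7/19*1 = 36/19 = 1.8947

1.8947 bits


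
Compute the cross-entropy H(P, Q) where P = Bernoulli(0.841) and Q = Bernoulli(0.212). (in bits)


H(P,Q) = -p*log2(q) - (1-p)*log2(1-q). -0.841*log2(0.212) = 1.882043; -0.159*log2(0.788) = 0.054653. H(P,Q) = 1.882043 + 0.054653 = 1.9367

1.9367 bits


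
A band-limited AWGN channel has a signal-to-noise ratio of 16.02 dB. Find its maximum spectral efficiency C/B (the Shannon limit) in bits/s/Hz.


SNR_linear = 10^(16.02/10) = 39.9945; C/B = log2(1 + SNR_linear) = log2(1 + 39.9945) = 5.3574

5.3574 bits/s/Hz
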